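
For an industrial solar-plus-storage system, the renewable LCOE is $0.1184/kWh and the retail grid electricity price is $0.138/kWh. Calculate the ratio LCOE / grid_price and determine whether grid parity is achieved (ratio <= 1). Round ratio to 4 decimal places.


Compare LCOE to grid price:
  LCOE = $0.1184/kWh, Grid price = $0.138/kWh
  Ratio = LCOE / grid_price = 0.1184 / 0.138 = 0.8580
  Grid parity achieved (ratio <= 1)? yes

0.8580


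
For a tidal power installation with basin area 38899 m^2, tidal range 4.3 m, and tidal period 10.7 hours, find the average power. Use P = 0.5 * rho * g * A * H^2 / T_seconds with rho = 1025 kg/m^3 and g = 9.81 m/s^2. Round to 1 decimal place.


Convert period to seconds: T = 10.7 * 3600 = 38520.0 s
H^2 = 4.3^2 = 18.49
P = 0.5 * rho * g * A * H^2 / T
P = 0.5 * 1025 * 9.81 * 38899 * 18.49 / 38520.0
P = 93875.4 W

93875.4


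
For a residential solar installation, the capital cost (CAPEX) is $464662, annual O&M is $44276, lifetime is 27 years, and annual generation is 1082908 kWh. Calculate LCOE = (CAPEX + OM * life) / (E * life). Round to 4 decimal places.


Total cost = CAPEX + OM * lifetime = 464662 + 44276 * 27 = 464662 + 1195452 = 1660114
Total generation = annual * lifetime = 1082908 * 27 = 29238516 kWh
LCOE = 1660114 / 29238516
LCOE = 0.0568 $/kWh

0.0568


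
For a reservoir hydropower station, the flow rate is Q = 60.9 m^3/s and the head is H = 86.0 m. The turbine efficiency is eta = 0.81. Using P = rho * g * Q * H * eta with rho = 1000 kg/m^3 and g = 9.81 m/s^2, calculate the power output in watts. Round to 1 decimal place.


Apply the hydropower formula P = rho * g * Q * H * eta
rho * g = 1000 * 9.81 = 9810.0
P = 9810.0 * 60.9 * 86.0 * 0.81
P = 41616904.1 W

41616904.1


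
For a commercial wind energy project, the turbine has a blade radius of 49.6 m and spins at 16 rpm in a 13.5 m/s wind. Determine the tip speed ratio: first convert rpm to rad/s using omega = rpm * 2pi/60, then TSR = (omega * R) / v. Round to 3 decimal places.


Convert rotational speed to rad/s:
  omega = 16 * 2 * pi / 60 = 1.6755 rad/s
Compute tip speed:
  v_tip = omega * R = 1.6755 * 49.6 = 83.106 m/s
Tip speed ratio:
  TSR = v_tip / v_wind = 83.106 / 13.5 = 6.156

6.156


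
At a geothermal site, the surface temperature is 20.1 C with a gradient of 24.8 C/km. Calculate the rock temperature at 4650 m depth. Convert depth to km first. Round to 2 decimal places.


Convert depth to km: 4650 / 1000 = 4.65 km
Temperature increase = gradient * depth_km = 24.8 * 4.65 = 115.32 C
Temperature at depth = T_surface + delta_T = 20.1 + 115.32
T = 135.42 C

135.42


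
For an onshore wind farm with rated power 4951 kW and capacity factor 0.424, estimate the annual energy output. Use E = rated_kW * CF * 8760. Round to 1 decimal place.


Annual energy = rated_kW * capacity_factor * hours_per_year
Given: P_rated = 4951 kW, CF = 0.424, hours = 8760
E = 4951 * 0.424 * 8760
E = 18389202.2 kWh

18389202.2


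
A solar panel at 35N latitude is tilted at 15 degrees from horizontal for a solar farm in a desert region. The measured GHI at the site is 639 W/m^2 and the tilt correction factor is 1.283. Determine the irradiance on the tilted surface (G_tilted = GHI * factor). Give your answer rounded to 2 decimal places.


Identify the given values:
  GHI = 639 W/m^2, tilt correction factor = 1.283
Apply the formula G_tilted = GHI * factor:
  G_tilted = 639 * 1.283
  G_tilted = 819.84 W/m^2

819.84


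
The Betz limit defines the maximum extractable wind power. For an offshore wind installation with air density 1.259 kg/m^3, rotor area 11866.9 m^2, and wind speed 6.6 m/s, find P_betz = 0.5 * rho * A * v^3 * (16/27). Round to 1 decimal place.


The Betz coefficient Cp_max = 16/27 = 0.5926
v^3 = 6.6^3 = 287.496
P_betz = 0.5 * rho * A * v^3 * Cp_max
P_betz = 0.5 * 1.259 * 11866.9 * 287.496 * 0.5926
P_betz = 1272685.3 W

1272685.3


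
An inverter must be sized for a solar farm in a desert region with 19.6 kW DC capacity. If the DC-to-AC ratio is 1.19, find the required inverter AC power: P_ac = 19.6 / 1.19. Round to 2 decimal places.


The inverter AC capacity is determined by the DC/AC ratio.
Given: P_dc = 19.6 kW, DC/AC ratio = 1.19
P_ac = P_dc / ratio = 19.6 / 1.19
P_ac = 16.47 kW

16.47


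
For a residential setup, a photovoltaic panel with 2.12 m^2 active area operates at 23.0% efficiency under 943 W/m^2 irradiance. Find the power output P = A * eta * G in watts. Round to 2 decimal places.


Use the solar power formula P = A * eta * G.
Given: A = 2.12 m^2, eta = 0.23, G = 943 W/m^2
P = 2.12 * 0.23 * 943
P = 459.81 W

459.81


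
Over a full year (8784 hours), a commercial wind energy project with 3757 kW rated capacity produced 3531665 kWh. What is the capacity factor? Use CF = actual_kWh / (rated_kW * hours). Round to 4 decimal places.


Capacity factor = actual output / maximum possible output
Maximum possible = rated * hours = 3757 * 8784 = 33001488 kWh
CF = 3531665 / 33001488
CF = 0.1070

0.1070


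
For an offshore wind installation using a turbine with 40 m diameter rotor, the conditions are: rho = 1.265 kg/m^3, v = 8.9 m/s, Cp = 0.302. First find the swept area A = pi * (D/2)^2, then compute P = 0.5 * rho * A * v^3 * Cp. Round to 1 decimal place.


Step 1 -- Compute swept area:
  A = pi * (D/2)^2 = pi * (40/2)^2 = 1256.64 m^2
Step 2 -- Apply wind power equation:
  P = 0.5 * rho * A * v^3 * Cp
  v^3 = 8.9^3 = 704.969
  P = 0.5 * 1.265 * 1256.64 * 704.969 * 0.302
  P = 169218.3 W

169218.3


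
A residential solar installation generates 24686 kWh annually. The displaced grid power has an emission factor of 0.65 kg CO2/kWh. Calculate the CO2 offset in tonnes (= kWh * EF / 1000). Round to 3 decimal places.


CO2 offset in kg = generation * emission_factor
CO2 offset = 24686 * 0.65 = 16045.9 kg
Convert to tonnes:
  CO2 offset = 16045.9 / 1000 = 16.046 tonnes

16.046


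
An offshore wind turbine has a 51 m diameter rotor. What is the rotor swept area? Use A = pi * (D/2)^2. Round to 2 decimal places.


Compute the rotor radius:
  r = D / 2 = 51 / 2 = 25.5 m
Calculate swept area:
  A = pi * r^2 = pi * 25.5^2
  A = 2042.82 m^2

2042.82


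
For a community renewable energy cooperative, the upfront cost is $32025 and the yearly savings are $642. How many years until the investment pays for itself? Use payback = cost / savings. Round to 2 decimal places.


Simple payback period = initial cost / annual savings
Payback = 32025 / 642
Payback = 49.88 years

49.88


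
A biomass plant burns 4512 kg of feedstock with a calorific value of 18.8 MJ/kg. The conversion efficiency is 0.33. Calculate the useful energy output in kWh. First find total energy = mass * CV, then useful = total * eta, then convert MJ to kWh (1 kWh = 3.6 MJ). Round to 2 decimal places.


Total energy = mass * CV = 4512 * 18.8 = 84825.6 MJ
Useful energy = total * eta = 84825.6 * 0.33 = 27992.45 MJ
Convert to kWh: 27992.45 / 3.6
Useful energy = 7775.68 kWh

7775.68


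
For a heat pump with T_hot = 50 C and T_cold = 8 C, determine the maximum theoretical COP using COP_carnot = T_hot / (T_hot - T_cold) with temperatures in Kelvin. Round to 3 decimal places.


Convert to Kelvin:
  T_hot = 50 + 273.15 = 323.15 K
  T_cold = 8 + 273.15 = 281.15 K
Apply Carnot COP formula:
  COP = T_hot_K / (T_hot_K - T_cold_K) = 323.15 / 42.0
  COP = 7.694

7.694


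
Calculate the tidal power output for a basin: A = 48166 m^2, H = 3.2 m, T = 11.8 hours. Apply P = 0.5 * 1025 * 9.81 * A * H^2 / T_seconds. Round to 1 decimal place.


Convert period to seconds: T = 11.8 * 3600 = 42480.0 s
H^2 = 3.2^2 = 10.24
P = 0.5 * rho * g * A * H^2 / T
P = 0.5 * 1025 * 9.81 * 48166 * 10.24 / 42480.0
P = 58373.9 W

58373.9


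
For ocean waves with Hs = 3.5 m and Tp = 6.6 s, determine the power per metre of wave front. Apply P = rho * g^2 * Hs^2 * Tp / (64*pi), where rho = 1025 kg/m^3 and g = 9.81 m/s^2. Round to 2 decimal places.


Apply wave power formula:
  g^2 = 9.81^2 = 96.2361
  Hs^2 = 3.5^2 = 12.25
  Numerator = rho * g^2 * Hs^2 * Tp = 1025 * 96.2361 * 12.25 * 6.6 = 7975205.9
  Denominator = 64 * pi = 201.0619
  P = 7975205.9 / 201.0619 = 39665.42 W/m

39665.42


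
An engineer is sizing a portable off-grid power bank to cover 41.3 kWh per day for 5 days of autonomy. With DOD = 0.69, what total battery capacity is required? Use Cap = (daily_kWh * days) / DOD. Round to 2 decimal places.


Total energy needed = daily * days = 41.3 * 5 = 206.5 kWh
Account for depth of discharge:
  Cap = total_energy / DOD = 206.5 / 0.69
  Cap = 299.28 kWh

299.28


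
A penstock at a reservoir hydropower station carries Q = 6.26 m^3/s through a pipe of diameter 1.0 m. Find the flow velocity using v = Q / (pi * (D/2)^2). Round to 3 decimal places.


Compute pipe cross-sectional area:
  A = pi * (D/2)^2 = pi * (1.0/2)^2 = 0.7854 m^2
Calculate velocity:
  v = Q / A = 6.26 / 0.7854
  v = 7.970 m/s

7.970


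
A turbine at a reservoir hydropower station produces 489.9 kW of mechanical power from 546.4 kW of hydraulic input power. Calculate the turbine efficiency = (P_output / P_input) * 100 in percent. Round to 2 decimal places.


Turbine efficiency = (output power / input power) * 100
eta = (489.9 / 546.4) * 100
eta = 89.66%

89.66


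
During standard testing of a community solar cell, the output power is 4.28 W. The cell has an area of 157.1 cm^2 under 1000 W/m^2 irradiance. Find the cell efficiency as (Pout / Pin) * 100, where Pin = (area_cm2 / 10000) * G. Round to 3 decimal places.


First compute the input power:
  Pin = area_cm2 / 10000 * G = 157.1 / 10000 * 1000 = 15.71 W
Then compute efficiency:
  Efficiency = (Pout / Pin) * 100 = (4.28 / 15.71) * 100
  Efficiency = 27.244%

27.244


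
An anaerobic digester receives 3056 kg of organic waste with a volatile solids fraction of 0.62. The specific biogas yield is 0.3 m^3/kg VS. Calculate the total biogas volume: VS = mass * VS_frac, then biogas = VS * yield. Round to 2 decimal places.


Compute volatile solids:
  VS = mass * VS_fraction = 3056 * 0.62 = 1894.72 kg
Calculate biogas volume:
  Biogas = VS * specific_yield = 1894.72 * 0.3
  Biogas = 568.42 m^3

568.42


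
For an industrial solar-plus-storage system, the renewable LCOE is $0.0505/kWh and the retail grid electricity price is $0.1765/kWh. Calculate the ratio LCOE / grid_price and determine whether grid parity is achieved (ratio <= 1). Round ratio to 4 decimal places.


Compare LCOE to grid price:
  LCOE = $0.0505/kWh, Grid price = $0.1765/kWh
  Ratio = LCOE / grid_price = 0.0505 / 0.1765 = 0.2861
  Grid parity achieved (ratio <= 1)? yes

0.2861


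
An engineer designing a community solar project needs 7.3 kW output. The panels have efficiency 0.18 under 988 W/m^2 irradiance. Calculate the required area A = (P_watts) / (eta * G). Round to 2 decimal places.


Convert target power to watts: P = 7.3 * 1000 = 7300.0 W
Compute denominator: eta * G = 0.18 * 988 = 177.84
Required area A = P / (eta * G) = 7300.0 / 177.84
A = 41.05 m^2

41.05


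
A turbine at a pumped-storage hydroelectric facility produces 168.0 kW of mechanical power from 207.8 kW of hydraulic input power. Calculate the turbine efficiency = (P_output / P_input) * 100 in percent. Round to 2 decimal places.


Turbine efficiency = (output power / input power) * 100
eta = (168.0 / 207.8) * 100
eta = 80.85%

80.85


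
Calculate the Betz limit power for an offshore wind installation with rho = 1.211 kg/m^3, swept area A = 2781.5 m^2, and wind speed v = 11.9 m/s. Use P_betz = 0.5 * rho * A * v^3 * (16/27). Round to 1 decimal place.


The Betz coefficient Cp_max = 16/27 = 0.5926
v^3 = 11.9^3 = 1685.159
P_betz = 0.5 * rho * A * v^3 * Cp_max
P_betz = 0.5 * 1.211 * 2781.5 * 1685.159 * 0.5926
P_betz = 1681861.8 W

1681861.8


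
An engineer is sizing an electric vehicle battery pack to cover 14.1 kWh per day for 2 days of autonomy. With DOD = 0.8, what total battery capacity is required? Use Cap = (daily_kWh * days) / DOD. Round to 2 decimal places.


Total energy needed = daily * days = 14.1 * 2 = 28.2 kWh
Account for depth of discharge:
  Cap = total_energy / DOD = 28.2 / 0.8
  Cap = 35.25 kWh

35.25


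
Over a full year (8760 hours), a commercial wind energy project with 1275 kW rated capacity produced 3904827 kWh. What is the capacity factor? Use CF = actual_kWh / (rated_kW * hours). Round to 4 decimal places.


Capacity factor = actual output / maximum possible output
Maximum possible = rated * hours = 1275 * 8760 = 11169000 kWh
CF = 3904827 / 11169000
CF = 0.3496

0.3496


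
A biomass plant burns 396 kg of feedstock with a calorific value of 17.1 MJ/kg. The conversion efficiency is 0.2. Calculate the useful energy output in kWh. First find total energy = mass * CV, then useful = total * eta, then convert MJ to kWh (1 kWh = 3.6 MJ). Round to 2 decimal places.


Total energy = mass * CV = 396 * 17.1 = 6771.6 MJ
Useful energy = total * eta = 6771.6 * 0.2 = 1354.32 MJ
Convert to kWh: 1354.32 / 3.6
Useful energy = 376.20 kWh

376.20


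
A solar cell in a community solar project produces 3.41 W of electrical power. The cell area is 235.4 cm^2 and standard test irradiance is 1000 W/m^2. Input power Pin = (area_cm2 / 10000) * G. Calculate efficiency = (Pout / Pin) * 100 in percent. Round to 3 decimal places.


First compute the input power:
  Pin = area_cm2 / 10000 * G = 235.4 / 10000 * 1000 = 23.54 W
Then compute efficiency:
  Efficiency = (Pout / Pin) * 100 = (3.41 / 23.54) * 100
  Efficiency = 14.486%

14.486


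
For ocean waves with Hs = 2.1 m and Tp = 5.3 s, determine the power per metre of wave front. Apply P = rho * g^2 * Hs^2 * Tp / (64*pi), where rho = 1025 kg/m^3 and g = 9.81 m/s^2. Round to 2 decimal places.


Apply wave power formula:
  g^2 = 9.81^2 = 96.2361
  Hs^2 = 2.1^2 = 4.41
  Numerator = rho * g^2 * Hs^2 * Tp = 1025 * 96.2361 * 4.41 * 5.3 = 2305559.52
  Denominator = 64 * pi = 201.0619
  P = 2305559.52 / 201.0619 = 11466.91 W/m

11466.91


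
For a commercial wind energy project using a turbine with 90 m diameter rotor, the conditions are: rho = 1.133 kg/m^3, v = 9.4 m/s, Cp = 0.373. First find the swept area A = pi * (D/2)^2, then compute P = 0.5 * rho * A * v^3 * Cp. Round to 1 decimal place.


Step 1 -- Compute swept area:
  A = pi * (D/2)^2 = pi * (90/2)^2 = 6361.73 m^2
Step 2 -- Apply wind power equation:
  P = 0.5 * rho * A * v^3 * Cp
  v^3 = 9.4^3 = 830.584
  P = 0.5 * 1.133 * 6361.73 * 830.584 * 0.373
  P = 1116521.8 W

1116521.8


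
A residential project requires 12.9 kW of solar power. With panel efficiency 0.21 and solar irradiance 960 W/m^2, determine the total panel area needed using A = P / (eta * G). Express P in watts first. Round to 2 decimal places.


Convert target power to watts: P = 12.9 * 1000 = 12900.0 W
Compute denominator: eta * G = 0.21 * 960 = 201.6
Required area A = P / (eta * G) = 12900.0 / 201.6
A = 63.99 m^2

63.99


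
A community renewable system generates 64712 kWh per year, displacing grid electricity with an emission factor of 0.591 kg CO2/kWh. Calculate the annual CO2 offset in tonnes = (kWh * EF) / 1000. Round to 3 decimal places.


CO2 offset in kg = generation * emission_factor
CO2 offset = 64712 * 0.591 = 38244.79 kg
Convert to tonnes:
  CO2 offset = 38244.79 / 1000 = 38.245 tonnes

38.245


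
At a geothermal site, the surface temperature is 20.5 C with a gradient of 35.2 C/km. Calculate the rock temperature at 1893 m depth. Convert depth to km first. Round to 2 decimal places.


Convert depth to km: 1893 / 1000 = 1.893 km
Temperature increase = gradient * depth_km = 35.2 * 1.893 = 66.63 C
Temperature at depth = T_surface + delta_T = 20.5 + 66.63
T = 87.13 C

87.13


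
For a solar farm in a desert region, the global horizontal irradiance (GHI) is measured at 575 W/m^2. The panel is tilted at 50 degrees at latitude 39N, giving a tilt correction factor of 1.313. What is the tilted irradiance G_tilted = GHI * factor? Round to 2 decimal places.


Identify the given values:
  GHI = 575 W/m^2, tilt correction factor = 1.313
Apply the formula G_tilted = GHI * factor:
  G_tilted = 575 * 1.313
  G_tilted = 754.98 W/m^2

754.98


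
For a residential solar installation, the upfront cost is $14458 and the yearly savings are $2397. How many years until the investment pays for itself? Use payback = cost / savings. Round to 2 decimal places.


Simple payback period = initial cost / annual savings
Payback = 14458 / 2397
Payback = 6.03 years

6.03


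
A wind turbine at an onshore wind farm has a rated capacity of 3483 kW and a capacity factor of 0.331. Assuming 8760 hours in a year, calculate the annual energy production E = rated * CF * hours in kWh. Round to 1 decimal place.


Annual energy = rated_kW * capacity_factor * hours_per_year
Given: P_rated = 3483 kW, CF = 0.331, hours = 8760
E = 3483 * 0.331 * 8760
E = 10099167.5 kWh

10099167.5


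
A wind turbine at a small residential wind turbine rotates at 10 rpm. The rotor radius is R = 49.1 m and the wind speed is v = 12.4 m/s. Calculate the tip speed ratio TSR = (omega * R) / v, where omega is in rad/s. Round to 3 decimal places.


Convert rotational speed to rad/s:
  omega = 10 * 2 * pi / 60 = 1.0472 rad/s
Compute tip speed:
  v_tip = omega * R = 1.0472 * 49.1 = 51.417 m/s
Tip speed ratio:
  TSR = v_tip / v_wind = 51.417 / 12.4 = 4.147

4.147


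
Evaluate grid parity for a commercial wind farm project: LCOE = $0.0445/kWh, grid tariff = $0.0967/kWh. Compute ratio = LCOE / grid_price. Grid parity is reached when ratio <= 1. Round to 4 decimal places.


Compare LCOE to grid price:
  LCOE = $0.0445/kWh, Grid price = $0.0967/kWh
  Ratio = LCOE / grid_price = 0.0445 / 0.0967 = 0.4602
  Grid parity achieved (ratio <= 1)? yes

0.4602


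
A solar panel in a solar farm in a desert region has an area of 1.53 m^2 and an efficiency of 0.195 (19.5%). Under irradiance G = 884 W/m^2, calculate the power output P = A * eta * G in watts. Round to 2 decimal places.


Use the solar power formula P = A * eta * G.
Given: A = 1.53 m^2, eta = 0.195, G = 884 W/m^2
P = 1.53 * 0.195 * 884
P = 263.74 W

263.74


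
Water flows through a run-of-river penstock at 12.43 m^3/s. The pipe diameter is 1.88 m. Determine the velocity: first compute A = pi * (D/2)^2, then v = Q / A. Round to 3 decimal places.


Compute pipe cross-sectional area:
  A = pi * (D/2)^2 = pi * (1.88/2)^2 = 2.7759 m^2
Calculate velocity:
  v = Q / A = 12.43 / 2.7759
  v = 4.478 m/s

4.478


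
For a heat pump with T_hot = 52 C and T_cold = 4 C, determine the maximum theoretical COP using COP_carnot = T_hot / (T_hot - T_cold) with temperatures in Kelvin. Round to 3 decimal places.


Convert to Kelvin:
  T_hot = 52 + 273.15 = 325.15 K
  T_cold = 4 + 273.15 = 277.15 K
Apply Carnot COP formula:
  COP = T_hot_K / (T_hot_K - T_cold_K) = 325.15 / 48.0
  COP = 6.774

6.774


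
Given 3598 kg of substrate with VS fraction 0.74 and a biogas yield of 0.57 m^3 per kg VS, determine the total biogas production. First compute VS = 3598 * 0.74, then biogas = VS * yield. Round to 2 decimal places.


Compute volatile solids:
  VS = mass * VS_fraction = 3598 * 0.74 = 2662.52 kg
Calculate biogas volume:
  Biogas = VS * specific_yield = 2662.52 * 0.57
  Biogas = 1517.64 m^3

1517.64


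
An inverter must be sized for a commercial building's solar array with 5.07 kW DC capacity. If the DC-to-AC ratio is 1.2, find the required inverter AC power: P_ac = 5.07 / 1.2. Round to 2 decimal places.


The inverter AC capacity is determined by the DC/AC ratio.
Given: P_dc = 5.07 kW, DC/AC ratio = 1.2
P_ac = P_dc / ratio = 5.07 / 1.2
P_ac = 4.23 kW

4.23


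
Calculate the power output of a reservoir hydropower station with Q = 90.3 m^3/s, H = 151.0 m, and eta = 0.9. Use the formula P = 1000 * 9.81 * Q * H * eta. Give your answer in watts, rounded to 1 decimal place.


Apply the hydropower formula P = rho * g * Q * H * eta
rho * g = 1000 * 9.81 = 9810.0
P = 9810.0 * 90.3 * 151.0 * 0.9
P = 120386063.7 W

120386063.7


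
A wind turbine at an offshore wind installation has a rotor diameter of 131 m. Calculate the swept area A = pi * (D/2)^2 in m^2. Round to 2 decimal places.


Compute the rotor radius:
  r = D / 2 = 131 / 2 = 65.5 m
Calculate swept area:
  A = pi * r^2 = pi * 65.5^2
  A = 13478.22 m^2

13478.22


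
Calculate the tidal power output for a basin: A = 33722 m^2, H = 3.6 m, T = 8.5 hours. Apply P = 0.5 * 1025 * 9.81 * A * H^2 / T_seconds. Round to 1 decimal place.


Convert period to seconds: T = 8.5 * 3600 = 30600.0 s
H^2 = 3.6^2 = 12.96
P = 0.5 * rho * g * A * H^2 / T
P = 0.5 * 1025 * 9.81 * 33722 * 12.96 / 30600.0
P = 71805.8 W

71805.8


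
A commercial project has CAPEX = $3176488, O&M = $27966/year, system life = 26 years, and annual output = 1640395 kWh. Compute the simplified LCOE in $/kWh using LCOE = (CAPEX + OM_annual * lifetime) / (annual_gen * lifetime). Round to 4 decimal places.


Total cost = CAPEX + OM * lifetime = 3176488 + 27966 * 26 = 3176488 + 727116 = 3903604
Total generation = annual * lifetime = 1640395 * 26 = 42650270 kWh
LCOE = 3903604 / 42650270
LCOE = 0.0915 $/kWh

0.0915


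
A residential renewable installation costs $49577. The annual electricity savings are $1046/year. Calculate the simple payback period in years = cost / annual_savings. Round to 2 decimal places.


Simple payback period = initial cost / annual savings
Payback = 49577 / 1046
Payback = 47.40 years

47.40


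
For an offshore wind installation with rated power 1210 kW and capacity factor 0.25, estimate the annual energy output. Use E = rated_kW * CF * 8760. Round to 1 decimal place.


Annual energy = rated_kW * capacity_factor * hours_per_year
Given: P_rated = 1210 kW, CF = 0.25, hours = 8760
E = 1210 * 0.25 * 8760
E = 2649900.0 kWh

2649900.0


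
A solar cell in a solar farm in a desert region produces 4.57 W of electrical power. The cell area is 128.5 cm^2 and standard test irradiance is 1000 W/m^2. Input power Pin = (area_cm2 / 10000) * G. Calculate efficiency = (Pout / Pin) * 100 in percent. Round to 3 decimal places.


First compute the input power:
  Pin = area_cm2 / 10000 * G = 128.5 / 10000 * 1000 = 12.85 W
Then compute efficiency:
  Efficiency = (Pout / Pin) * 100 = (4.57 / 12.85) * 100
  Efficiency = 35.564%

35.564


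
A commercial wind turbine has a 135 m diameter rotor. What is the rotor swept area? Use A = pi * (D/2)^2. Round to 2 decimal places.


Compute the rotor radius:
  r = D / 2 = 135 / 2 = 67.5 m
Calculate swept area:
  A = pi * r^2 = pi * 67.5^2
  A = 14313.88 m^2

14313.88


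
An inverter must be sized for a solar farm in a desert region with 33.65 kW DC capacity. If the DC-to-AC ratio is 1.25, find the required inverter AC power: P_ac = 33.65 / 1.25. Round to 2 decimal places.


The inverter AC capacity is determined by the DC/AC ratio.
Given: P_dc = 33.65 kW, DC/AC ratio = 1.25
P_ac = P_dc / ratio = 33.65 / 1.25
P_ac = 26.92 kW

26.92


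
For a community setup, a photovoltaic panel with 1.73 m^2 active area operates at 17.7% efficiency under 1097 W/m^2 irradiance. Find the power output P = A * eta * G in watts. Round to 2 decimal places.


Use the solar power formula P = A * eta * G.
Given: A = 1.73 m^2, eta = 0.177, G = 1097 W/m^2
P = 1.73 * 0.177 * 1097
P = 335.91 W

335.91


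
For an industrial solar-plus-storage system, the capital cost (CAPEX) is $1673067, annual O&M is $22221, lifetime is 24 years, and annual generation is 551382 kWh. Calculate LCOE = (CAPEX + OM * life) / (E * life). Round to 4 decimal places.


Total cost = CAPEX + OM * lifetime = 1673067 + 22221 * 24 = 1673067 + 533304 = 2206371
Total generation = annual * lifetime = 551382 * 24 = 13233168 kWh
LCOE = 2206371 / 13233168
LCOE = 0.1667 $/kWh

0.1667


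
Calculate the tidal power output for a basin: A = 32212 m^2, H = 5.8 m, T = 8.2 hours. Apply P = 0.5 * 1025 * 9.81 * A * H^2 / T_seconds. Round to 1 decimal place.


Convert period to seconds: T = 8.2 * 3600 = 29520.0 s
H^2 = 5.8^2 = 33.64
P = 0.5 * rho * g * A * H^2 / T
P = 0.5 * 1025 * 9.81 * 32212 * 33.64 / 29520.0
P = 184552.6 W

184552.6


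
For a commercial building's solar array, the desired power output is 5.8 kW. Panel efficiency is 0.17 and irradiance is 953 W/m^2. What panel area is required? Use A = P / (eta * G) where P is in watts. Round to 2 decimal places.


Convert target power to watts: P = 5.8 * 1000 = 5800.0 W
Compute denominator: eta * G = 0.17 * 953 = 162.01
Required area A = P / (eta * G) = 5800.0 / 162.01
A = 35.80 m^2

35.80


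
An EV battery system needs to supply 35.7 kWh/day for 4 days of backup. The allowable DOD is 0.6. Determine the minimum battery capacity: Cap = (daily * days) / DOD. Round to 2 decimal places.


Total energy needed = daily * days = 35.7 * 4 = 142.8 kWh
Account for depth of discharge:
  Cap = total_energy / DOD = 142.8 / 0.6
  Cap = 238.00 kWh

238.00


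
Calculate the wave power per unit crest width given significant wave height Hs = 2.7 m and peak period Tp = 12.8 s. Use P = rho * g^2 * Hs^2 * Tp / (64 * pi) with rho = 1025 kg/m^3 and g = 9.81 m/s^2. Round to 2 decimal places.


Apply wave power formula:
  g^2 = 9.81^2 = 96.2361
  Hs^2 = 2.7^2 = 7.29
  Numerator = rho * g^2 * Hs^2 * Tp = 1025 * 96.2361 * 7.29 * 12.8 = 9204482.54
  Denominator = 64 * pi = 201.0619
  P = 9204482.54 / 201.0619 = 45779.34 W/m

45779.34


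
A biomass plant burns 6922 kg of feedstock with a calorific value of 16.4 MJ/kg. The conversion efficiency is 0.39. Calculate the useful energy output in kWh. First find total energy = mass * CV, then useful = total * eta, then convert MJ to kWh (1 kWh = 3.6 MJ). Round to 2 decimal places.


Total energy = mass * CV = 6922 * 16.4 = 113520.8 MJ
Useful energy = total * eta = 113520.8 * 0.39 = 44273.11 MJ
Convert to kWh: 44273.11 / 3.6
Useful energy = 12298.09 kWh

12298.09


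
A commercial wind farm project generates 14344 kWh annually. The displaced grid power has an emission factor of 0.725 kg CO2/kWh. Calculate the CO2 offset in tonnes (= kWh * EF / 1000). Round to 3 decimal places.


CO2 offset in kg = generation * emission_factor
CO2 offset = 14344 * 0.725 = 10399.4 kg
Convert to tonnes:
  CO2 offset = 10399.4 / 1000 = 10.399 tonnes

10.399


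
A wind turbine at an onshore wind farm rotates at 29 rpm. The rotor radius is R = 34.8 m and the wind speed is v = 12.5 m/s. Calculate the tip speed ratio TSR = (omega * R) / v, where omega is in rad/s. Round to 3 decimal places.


Convert rotational speed to rad/s:
  omega = 29 * 2 * pi / 60 = 3.0369 rad/s
Compute tip speed:
  v_tip = omega * R = 3.0369 * 34.8 = 105.683 m/s
Tip speed ratio:
  TSR = v_tip / v_wind = 105.683 / 12.5 = 8.455

8.455


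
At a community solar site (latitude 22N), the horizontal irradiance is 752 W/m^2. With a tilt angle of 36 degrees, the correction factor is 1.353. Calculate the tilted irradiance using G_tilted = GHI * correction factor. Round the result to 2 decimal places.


Identify the given values:
  GHI = 752 W/m^2, tilt correction factor = 1.353
Apply the formula G_tilted = GHI * factor:
  G_tilted = 752 * 1.353
  G_tilted = 1017.46 W/m^2

1017.46


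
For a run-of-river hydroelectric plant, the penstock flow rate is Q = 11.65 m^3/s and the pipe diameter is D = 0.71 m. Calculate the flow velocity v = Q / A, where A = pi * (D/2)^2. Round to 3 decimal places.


Compute pipe cross-sectional area:
  A = pi * (D/2)^2 = pi * (0.71/2)^2 = 0.3959 m^2
Calculate velocity:
  v = Q / A = 11.65 / 0.3959
  v = 29.425 m/s

29.425


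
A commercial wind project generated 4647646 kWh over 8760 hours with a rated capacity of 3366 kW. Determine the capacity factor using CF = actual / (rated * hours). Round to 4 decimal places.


Capacity factor = actual output / maximum possible output
Maximum possible = rated * hours = 3366 * 8760 = 29486160 kWh
CF = 4647646 / 29486160
CF = 0.1576

0.1576


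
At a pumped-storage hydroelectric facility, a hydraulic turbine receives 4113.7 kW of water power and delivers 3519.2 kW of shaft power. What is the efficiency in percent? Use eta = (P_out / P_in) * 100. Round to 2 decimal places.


Turbine efficiency = (output power / input power) * 100
eta = (3519.2 / 4113.7) * 100
eta = 85.55%

85.55


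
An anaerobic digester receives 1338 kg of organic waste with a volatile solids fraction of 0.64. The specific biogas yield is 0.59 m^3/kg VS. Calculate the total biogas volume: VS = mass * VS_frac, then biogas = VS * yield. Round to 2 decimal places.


Compute volatile solids:
  VS = mass * VS_fraction = 1338 * 0.64 = 856.32 kg
Calculate biogas volume:
  Biogas = VS * specific_yield = 856.32 * 0.59
  Biogas = 505.23 m^3

505.23


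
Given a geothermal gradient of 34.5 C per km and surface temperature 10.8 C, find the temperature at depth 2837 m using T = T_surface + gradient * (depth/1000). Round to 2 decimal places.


Convert depth to km: 2837 / 1000 = 2.837 km
Temperature increase = gradient * depth_km = 34.5 * 2.837 = 97.88 C
Temperature at depth = T_surface + delta_T = 10.8 + 97.88
T = 108.68 C

108.68


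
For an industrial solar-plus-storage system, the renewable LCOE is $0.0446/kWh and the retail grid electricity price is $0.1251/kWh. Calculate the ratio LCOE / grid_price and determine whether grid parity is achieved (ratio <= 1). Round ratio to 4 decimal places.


Compare LCOE to grid price:
  LCOE = $0.0446/kWh, Grid price = $0.1251/kWh
  Ratio = LCOE / grid_price = 0.0446 / 0.1251 = 0.3565
  Grid parity achieved (ratio <= 1)? yes

0.3565


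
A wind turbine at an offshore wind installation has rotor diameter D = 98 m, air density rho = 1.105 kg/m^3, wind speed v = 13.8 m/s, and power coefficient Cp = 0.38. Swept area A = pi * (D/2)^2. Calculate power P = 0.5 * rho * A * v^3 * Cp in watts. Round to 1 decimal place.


Step 1 -- Compute swept area:
  A = pi * (D/2)^2 = pi * (98/2)^2 = 7542.96 m^2
Step 2 -- Apply wind power equation:
  P = 0.5 * rho * A * v^3 * Cp
  v^3 = 13.8^3 = 2628.072
  P = 0.5 * 1.105 * 7542.96 * 2628.072 * 0.38
  P = 4161933.8 W

4161933.8


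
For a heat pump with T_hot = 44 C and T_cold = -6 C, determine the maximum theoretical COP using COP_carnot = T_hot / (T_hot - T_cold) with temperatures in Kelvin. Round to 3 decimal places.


Convert to Kelvin:
  T_hot = 44 + 273.15 = 317.15 K
  T_cold = -6 + 273.15 = 267.15 K
Apply Carnot COP formula:
  COP = T_hot_K / (T_hot_K - T_cold_K) = 317.15 / 50.0
  COP = 6.343

6.343


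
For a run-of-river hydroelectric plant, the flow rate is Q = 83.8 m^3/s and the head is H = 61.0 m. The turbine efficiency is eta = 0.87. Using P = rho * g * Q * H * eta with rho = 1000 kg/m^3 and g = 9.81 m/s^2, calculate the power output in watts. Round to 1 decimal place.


Apply the hydropower formula P = rho * g * Q * H * eta
rho * g = 1000 * 9.81 = 9810.0
P = 9810.0 * 83.8 * 61.0 * 0.87
P = 43627679.5 W

43627679.5


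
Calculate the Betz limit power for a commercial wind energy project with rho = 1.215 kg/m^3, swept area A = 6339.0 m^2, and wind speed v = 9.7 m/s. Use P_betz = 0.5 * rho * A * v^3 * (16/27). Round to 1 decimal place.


The Betz coefficient Cp_max = 16/27 = 0.5926
v^3 = 9.7^3 = 912.673
P_betz = 0.5 * rho * A * v^3 * Cp_max
P_betz = 0.5 * 1.215 * 6339.0 * 912.673 * 0.5926
P_betz = 2082756.3 W

2082756.3


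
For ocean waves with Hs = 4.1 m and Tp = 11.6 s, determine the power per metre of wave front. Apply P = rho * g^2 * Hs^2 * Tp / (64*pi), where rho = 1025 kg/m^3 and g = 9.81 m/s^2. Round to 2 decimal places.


Apply wave power formula:
  g^2 = 9.81^2 = 96.2361
  Hs^2 = 4.1^2 = 16.81
  Numerator = rho * g^2 * Hs^2 * Tp = 1025 * 96.2361 * 16.81 * 11.6 = 19234795.92
  Denominator = 64 * pi = 201.0619
  P = 19234795.92 / 201.0619 = 95666.03 W/m

95666.03


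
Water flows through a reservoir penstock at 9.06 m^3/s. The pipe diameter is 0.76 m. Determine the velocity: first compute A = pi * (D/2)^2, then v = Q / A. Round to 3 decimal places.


Compute pipe cross-sectional area:
  A = pi * (D/2)^2 = pi * (0.76/2)^2 = 0.4536 m^2
Calculate velocity:
  v = Q / A = 9.06 / 0.4536
  v = 19.972 m/s

19.972


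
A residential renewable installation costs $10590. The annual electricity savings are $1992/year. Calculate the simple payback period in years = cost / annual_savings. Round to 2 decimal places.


Simple payback period = initial cost / annual savings
Payback = 10590 / 1992
Payback = 5.32 years

5.32


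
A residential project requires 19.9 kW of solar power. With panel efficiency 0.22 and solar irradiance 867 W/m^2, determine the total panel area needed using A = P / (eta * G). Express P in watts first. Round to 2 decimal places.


Convert target power to watts: P = 19.9 * 1000 = 19900.0 W
Compute denominator: eta * G = 0.22 * 867 = 190.74
Required area A = P / (eta * G) = 19900.0 / 190.74
A = 104.33 m^2

104.33


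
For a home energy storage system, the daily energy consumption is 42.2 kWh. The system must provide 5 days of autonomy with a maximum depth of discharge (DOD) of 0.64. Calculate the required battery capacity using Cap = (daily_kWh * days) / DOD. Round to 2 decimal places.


Total energy needed = daily * days = 42.2 * 5 = 211.0 kWh
Account for depth of discharge:
  Cap = total_energy / DOD = 211.0 / 0.64
  Cap = 329.69 kWh

329.69


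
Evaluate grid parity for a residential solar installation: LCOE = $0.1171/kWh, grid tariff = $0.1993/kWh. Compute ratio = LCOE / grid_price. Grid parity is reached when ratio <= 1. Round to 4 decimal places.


Compare LCOE to grid price:
  LCOE = $0.1171/kWh, Grid price = $0.1993/kWh
  Ratio = LCOE / grid_price = 0.1171 / 0.1993 = 0.5876
  Grid parity achieved (ratio <= 1)? yes

0.5876


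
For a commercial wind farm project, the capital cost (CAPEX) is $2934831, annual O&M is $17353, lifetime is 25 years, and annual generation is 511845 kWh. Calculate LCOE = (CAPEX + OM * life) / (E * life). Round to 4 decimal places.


Total cost = CAPEX + OM * lifetime = 2934831 + 17353 * 25 = 2934831 + 433825 = 3368656
Total generation = annual * lifetime = 511845 * 25 = 12796125 kWh
LCOE = 3368656 / 12796125
LCOE = 0.2633 $/kWh

0.2633


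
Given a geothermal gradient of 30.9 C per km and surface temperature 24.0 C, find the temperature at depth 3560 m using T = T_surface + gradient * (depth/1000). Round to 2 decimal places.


Convert depth to km: 3560 / 1000 = 3.56 km
Temperature increase = gradient * depth_km = 30.9 * 3.56 = 110.0 C
Temperature at depth = T_surface + delta_T = 24.0 + 110.0
T = 134.00 C

134.00


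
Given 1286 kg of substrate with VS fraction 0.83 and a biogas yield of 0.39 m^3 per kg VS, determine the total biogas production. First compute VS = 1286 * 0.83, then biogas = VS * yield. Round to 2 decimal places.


Compute volatile solids:
  VS = mass * VS_fraction = 1286 * 0.83 = 1067.38 kg
Calculate biogas volume:
  Biogas = VS * specific_yield = 1067.38 * 0.39
  Biogas = 416.28 m^3

416.28


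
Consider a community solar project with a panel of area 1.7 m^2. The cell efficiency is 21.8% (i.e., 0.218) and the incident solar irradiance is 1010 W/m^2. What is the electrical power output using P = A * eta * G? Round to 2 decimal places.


Use the solar power formula P = A * eta * G.
Given: A = 1.7 m^2, eta = 0.218, G = 1010 W/m^2
P = 1.7 * 0.218 * 1010
P = 374.31 W

374.31


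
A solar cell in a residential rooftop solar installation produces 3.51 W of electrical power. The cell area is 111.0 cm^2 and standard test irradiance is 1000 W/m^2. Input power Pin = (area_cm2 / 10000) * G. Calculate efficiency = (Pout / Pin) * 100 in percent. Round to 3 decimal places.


First compute the input power:
  Pin = area_cm2 / 10000 * G = 111.0 / 10000 * 1000 = 11.1 W
Then compute efficiency:
  Efficiency = (Pout / Pin) * 100 = (3.51 / 11.1) * 100
  Efficiency = 31.622%

31.622


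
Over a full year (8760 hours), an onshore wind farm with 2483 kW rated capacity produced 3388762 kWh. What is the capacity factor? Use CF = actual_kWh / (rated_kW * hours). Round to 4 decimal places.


Capacity factor = actual output / maximum possible output
Maximum possible = rated * hours = 2483 * 8760 = 21751080 kWh
CF = 3388762 / 21751080
CF = 0.1558

0.1558


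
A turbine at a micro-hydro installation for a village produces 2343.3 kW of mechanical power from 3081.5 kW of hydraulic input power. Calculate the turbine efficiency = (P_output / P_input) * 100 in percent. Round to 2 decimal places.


Turbine efficiency = (output power / input power) * 100
eta = (2343.3 / 3081.5) * 100
eta = 76.04%

76.04


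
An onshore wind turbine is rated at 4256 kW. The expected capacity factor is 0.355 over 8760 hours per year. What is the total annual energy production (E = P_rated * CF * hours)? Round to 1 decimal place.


Annual energy = rated_kW * capacity_factor * hours_per_year
Given: P_rated = 4256 kW, CF = 0.355, hours = 8760
E = 4256 * 0.355 * 8760
E = 13235308.8 kWh

13235308.8


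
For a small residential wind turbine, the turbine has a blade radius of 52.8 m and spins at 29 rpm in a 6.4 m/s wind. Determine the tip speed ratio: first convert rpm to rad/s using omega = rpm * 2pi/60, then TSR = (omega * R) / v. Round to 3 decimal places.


Convert rotational speed to rad/s:
  omega = 29 * 2 * pi / 60 = 3.0369 rad/s
Compute tip speed:
  v_tip = omega * R = 3.0369 * 52.8 = 160.347 m/s
Tip speed ratio:
  TSR = v_tip / v_wind = 160.347 / 6.4 = 25.054

25.054


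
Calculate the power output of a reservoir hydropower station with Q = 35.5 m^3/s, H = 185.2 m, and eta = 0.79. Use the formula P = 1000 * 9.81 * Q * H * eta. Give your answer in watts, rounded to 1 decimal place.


Apply the hydropower formula P = rho * g * Q * H * eta
rho * g = 1000 * 9.81 = 9810.0
P = 9810.0 * 35.5 * 185.2 * 0.79
P = 50952492.5 W

50952492.5


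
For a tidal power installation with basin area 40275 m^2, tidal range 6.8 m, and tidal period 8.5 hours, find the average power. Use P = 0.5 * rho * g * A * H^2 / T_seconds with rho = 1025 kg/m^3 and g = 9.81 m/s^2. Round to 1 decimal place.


Convert period to seconds: T = 8.5 * 3600 = 30600.0 s
H^2 = 6.8^2 = 46.24
P = 0.5 * rho * g * A * H^2 / T
P = 0.5 * 1025 * 9.81 * 40275 * 46.24 / 30600.0
P = 305981.3 W

305981.3


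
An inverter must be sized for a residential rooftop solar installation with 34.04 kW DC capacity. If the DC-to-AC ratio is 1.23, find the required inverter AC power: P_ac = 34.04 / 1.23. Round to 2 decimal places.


The inverter AC capacity is determined by the DC/AC ratio.
Given: P_dc = 34.04 kW, DC/AC ratio = 1.23
P_ac = P_dc / ratio = 34.04 / 1.23
P_ac = 27.67 kW

27.67


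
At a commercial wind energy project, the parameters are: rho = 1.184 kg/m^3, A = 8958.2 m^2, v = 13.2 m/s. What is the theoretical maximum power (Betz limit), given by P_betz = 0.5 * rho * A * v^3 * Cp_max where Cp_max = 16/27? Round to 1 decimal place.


The Betz coefficient Cp_max = 16/27 = 0.5926
v^3 = 13.2^3 = 2299.968
P_betz = 0.5 * rho * A * v^3 * Cp_max
P_betz = 0.5 * 1.184 * 8958.2 * 2299.968 * 0.5926
P_betz = 7228038.8 W

7228038.8


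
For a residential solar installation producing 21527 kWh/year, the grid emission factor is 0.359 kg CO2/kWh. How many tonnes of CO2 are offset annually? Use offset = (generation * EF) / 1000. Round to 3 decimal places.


CO2 offset in kg = generation * emission_factor
CO2 offset = 21527 * 0.359 = 7728.19 kg
Convert to tonnes:
  CO2 offset = 7728.19 / 1000 = 7.728 tonnes

7.728


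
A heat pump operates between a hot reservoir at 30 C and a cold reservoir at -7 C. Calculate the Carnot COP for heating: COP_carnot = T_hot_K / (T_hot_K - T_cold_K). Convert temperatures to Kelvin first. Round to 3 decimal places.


Convert to Kelvin:
  T_hot = 30 + 273.15 = 303.15 K
  T_cold = -7 + 273.15 = 266.15 K
Apply Carnot COP formula:
  COP = T_hot_K / (T_hot_K - T_cold_K) = 303.15 / 37.0
  COP = 8.193

8.193


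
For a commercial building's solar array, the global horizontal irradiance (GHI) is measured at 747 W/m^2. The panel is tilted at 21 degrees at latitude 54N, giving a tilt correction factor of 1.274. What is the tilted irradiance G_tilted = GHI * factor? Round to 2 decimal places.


Identify the given values:
  GHI = 747 W/m^2, tilt correction factor = 1.274
Apply the formula G_tilted = GHI * factor:
  G_tilted = 747 * 1.274
  G_tilted = 951.68 W/m^2

951.68
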